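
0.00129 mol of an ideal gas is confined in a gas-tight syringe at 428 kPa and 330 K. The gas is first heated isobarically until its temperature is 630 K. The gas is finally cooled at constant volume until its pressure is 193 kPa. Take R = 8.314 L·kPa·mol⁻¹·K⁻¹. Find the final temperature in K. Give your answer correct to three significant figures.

From PV = nRT: V₁ = nRT₁/P₁ = 0.008269 L.
P constant ⇒ V ∝ T: P₂ = P₁; V₂ = V₁·(T₂/T₁) = 0.01579 L.
Isochoric, so P/T is constant: V₃ = V₂; T₃ = T₂·(P₃/P₂) = 284.1 K.

T₃ ≈ 284 K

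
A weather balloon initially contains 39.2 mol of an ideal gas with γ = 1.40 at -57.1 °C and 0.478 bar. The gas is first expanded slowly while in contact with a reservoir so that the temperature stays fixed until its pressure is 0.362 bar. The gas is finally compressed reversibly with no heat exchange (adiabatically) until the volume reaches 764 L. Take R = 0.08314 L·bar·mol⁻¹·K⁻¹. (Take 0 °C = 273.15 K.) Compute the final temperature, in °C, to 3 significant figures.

T₃ ≈ 40.8 °C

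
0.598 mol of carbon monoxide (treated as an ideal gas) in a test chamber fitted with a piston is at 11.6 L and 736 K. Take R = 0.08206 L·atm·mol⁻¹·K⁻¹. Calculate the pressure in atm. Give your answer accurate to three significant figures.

PV = nRT ⇒ P = nRT/V = (0.598 × 0.08206 × 736) / 11.6

P ≈ 3.11 atm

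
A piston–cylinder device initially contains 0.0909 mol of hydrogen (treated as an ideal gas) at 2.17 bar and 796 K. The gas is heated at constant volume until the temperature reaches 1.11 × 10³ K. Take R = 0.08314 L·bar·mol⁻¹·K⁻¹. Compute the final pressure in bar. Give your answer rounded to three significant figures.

From PV = nRT: V₁ = nRT₁/P₁ = 2.772 L.
Isochoric, so P/T is constant: V₂ = V₁; P₂ = P₁·(T₂/T₁) = 3.026 bar.

P₂ ≈ 3.03 bar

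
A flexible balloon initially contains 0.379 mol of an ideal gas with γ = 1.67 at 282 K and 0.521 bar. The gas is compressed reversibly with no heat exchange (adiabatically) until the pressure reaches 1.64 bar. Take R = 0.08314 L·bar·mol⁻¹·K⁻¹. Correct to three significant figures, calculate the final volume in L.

From PV = nRT: V₁ = nRT₁/P₁ = 17.06 L.
Adiabatic (γ = 1.67), T V^(γ−1) and P V^γ constant: T₂ = T₁·(P₂/P₁)^((γ−1)/γ) = 446.7 K; V₂ = V₁·(P₁/P₂)^(1/γ) = 8.583 L.

V₂ ≈ 8.58 L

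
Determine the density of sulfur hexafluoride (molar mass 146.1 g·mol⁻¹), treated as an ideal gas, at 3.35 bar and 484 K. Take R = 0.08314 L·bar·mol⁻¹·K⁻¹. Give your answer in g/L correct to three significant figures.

ρ ≈ 12.2 g/L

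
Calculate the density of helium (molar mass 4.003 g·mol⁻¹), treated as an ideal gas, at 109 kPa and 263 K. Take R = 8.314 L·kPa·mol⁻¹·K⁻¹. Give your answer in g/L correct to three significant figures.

ρ = PM/(RT) = (109 × 4.003) / (8.314 × 263.0)

ρ ≈ 0.200 g/L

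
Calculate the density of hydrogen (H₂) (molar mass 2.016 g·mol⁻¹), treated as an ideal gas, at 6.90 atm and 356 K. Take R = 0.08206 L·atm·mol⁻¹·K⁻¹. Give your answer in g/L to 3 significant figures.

ρ ≈ 0.476 g/L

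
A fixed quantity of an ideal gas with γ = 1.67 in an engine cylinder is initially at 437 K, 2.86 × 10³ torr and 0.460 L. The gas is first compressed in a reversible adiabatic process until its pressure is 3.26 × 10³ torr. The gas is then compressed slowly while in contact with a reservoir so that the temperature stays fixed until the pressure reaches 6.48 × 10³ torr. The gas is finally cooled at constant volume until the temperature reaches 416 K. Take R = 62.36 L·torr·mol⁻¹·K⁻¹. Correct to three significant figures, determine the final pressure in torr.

Reversible adiabatic, γ = 1.67: T₂ = T₁·(P₂/P₁)^((γ−1)/γ) = 460.6 K; V₂ = V₁·(P₁/P₂)^(1/γ) = 0.4253 L.
Isothermal, so P V is constant: T₃ = T₂; V₃ = V₂·(P₂/P₃) = 0.2140 L.
Isochoric, so P/T is constant: V₄ = V₃; P₄ = P₃·(T₄/T₃) = 5853 torr.

P₄ ≈ 5.85e+03 torr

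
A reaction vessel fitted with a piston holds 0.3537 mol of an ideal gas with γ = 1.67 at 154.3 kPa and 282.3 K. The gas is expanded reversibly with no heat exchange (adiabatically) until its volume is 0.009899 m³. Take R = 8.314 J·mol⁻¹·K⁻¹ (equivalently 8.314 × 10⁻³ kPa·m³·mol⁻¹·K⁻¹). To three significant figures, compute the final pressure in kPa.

From PV = nRT: V₁ = nRT₁/P₁ = 0.005380 m³.
Adiabatic (γ = 1.67), T V^(γ−1) and P V^γ constant: T₂ = T₁·(V₁/V₂)^(γ−1) = 187.6 K; P₂ = P₁·(V₁/V₂)^γ = 55.74 kPa.

P₂ ≈ 55.7 kPa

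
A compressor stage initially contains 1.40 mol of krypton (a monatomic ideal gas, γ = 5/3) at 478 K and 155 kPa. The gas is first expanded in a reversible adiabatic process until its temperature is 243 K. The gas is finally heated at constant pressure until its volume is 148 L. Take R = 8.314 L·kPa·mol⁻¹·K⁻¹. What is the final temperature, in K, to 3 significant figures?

T₃ ≈ 363 K

From PV = nRT: V₁ = nRT₁/P₁ = 35.90 L.
Reversible adiabatic, γ = 5/3: P₂ = P₁·(T₂/T₁)^(γ/(γ−1)) = 28.56 kPa; V₂ = V₁·(T₁/T₂)^(1/(γ−1)) = 99.03 L.
P constant ⇒ V ∝ T: P₃ = P₂; T₃ = T₂·(V₃/V₂) = 363.2 K.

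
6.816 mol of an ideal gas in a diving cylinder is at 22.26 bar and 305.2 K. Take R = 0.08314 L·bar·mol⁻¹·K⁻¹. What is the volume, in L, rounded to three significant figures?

V ≈ 7.77 L

PV = nRT ⇒ V = nRT/P = (6.816 × 0.08314 × 305.2) / 22.26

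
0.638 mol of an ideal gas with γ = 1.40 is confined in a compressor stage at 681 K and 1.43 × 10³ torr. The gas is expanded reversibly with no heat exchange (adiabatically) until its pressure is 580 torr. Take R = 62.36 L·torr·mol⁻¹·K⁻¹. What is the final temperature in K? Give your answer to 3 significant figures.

T₂ ≈ 526 K

From PV = nRT: V₁ = nRT₁/P₁ = 18.95 L.
Adiabatic (γ = 1.40), T V^(γ−1) and P V^γ constant: T₂ = T₁·(P₂/P₁)^((γ−1)/γ) = 526.2 K; V₂ = V₁·(P₁/P₂)^(1/γ) = 36.10 L.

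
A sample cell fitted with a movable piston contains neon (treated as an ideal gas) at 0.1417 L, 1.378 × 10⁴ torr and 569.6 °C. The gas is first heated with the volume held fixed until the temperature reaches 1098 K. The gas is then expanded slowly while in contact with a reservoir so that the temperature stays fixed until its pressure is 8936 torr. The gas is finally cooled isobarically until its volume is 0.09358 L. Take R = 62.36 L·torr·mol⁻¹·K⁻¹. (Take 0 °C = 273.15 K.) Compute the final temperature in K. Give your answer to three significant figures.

Convert: T₁ = 842.8 K.
Isochoric, so P/T is constant: V₂ = V₁; P₂ = P₁·(T₂/T₁) = 1.795e+04 torr.
T constant ⇒ Boyle's law P V = const: T₃ = T₂; V₃ = V₂·(P₂/P₃) = 0.2847 L.
Isobaric, so V/T is constant: P₄ = P₃; T₄ = T₃·(V₄/V₃) = 360.9 K.

T₄ ≈ 361 K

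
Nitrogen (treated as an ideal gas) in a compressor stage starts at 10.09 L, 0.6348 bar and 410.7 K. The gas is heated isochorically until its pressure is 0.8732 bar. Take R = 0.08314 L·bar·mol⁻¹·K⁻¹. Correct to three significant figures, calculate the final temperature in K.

V constant ⇒ P ∝ T: V₂ = V₁; T₂ = T₁·(P₂/P₁) = 564.9 K.

T₂ ≈ 565 K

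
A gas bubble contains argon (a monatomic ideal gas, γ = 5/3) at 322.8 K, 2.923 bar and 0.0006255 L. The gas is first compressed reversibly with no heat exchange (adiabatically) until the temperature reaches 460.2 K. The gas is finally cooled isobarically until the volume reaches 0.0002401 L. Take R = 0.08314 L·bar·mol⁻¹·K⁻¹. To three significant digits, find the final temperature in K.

T₃ ≈ 301 K

Adiabatic (γ = 5/3), T V^(γ−1) and P V^γ constant: P₂ = P₁·(T₂/T₁)^(γ/(γ−1)) = 7.094 bar; V₂ = V₁·(T₁/T₂)^(1/(γ−1)) = 0.0003675 L.
Isobaric, so V/T is constant: P₃ = P₂; T₃ = T₂·(V₃/V₂) = 300.7 K.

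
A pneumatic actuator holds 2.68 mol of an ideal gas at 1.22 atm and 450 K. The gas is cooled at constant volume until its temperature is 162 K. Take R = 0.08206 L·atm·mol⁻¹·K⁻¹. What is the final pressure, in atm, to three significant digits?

P₂ ≈ 0.439 atm

From PV = nRT: V₁ = nRT₁/P₁ = 81.12 L.
V constant ⇒ P ∝ T: V₂ = V₁; P₂ = P₁·(T₂/T₁) = 0.4392 atm.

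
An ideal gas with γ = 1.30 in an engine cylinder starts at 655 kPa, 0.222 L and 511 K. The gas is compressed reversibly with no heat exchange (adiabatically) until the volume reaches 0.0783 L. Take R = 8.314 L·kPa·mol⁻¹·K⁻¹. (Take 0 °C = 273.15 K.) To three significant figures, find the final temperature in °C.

T₂ ≈ 425 °C

Reversible adiabatic, γ = 1.30: T₂ = T₁·(V₁/V₂)^(γ−1) = 698.6 K; P₂ = P₁·(V₁/V₂)^γ = 2539 kPa.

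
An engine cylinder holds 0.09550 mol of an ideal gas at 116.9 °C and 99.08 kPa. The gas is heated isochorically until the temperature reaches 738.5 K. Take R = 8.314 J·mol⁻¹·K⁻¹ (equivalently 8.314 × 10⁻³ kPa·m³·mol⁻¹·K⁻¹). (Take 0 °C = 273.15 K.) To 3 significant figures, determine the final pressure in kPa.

P₂ ≈ 188 kPa

Convert: T₁ = 390.0 K.
From PV = nRT: V₁ = nRT₁/P₁ = 0.003126 m³.
Isochoric, so P/T is constant: V₂ = V₁; P₂ = P₁·(T₂/T₁) = 187.6 kPa.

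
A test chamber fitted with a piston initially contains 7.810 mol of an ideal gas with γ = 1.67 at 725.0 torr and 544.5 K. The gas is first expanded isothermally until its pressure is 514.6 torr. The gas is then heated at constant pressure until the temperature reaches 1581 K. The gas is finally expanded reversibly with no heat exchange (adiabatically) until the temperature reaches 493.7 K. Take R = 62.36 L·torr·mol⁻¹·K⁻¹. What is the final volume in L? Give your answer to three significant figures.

From PV = nRT: V₁ = nRT₁/P₁ = 365.8 L.
Isothermal, so P V is constant: T₂ = T₁; V₂ = V₁·(P₁/P₂) = 515.3 L.
P constant ⇒ V ∝ T: P₃ = P₂; V₃ = V₂·(T₃/T₂) = 1496 L.
Reversible adiabatic, γ = 1.67: P₄ = P₃·(T₄/T₃)^(γ/(γ−1)) = 28.29 torr; V₄ = V₃·(T₃/T₄)^(1/(γ−1)) = 8501 L.

V₄ ≈ 8.50e+03 L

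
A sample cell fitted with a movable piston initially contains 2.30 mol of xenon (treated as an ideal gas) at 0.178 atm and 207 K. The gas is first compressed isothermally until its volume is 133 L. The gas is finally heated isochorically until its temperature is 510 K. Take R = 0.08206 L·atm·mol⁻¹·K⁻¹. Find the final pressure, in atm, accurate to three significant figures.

P₃ ≈ 0.724 atm

From PV = nRT: V₁ = nRT₁/P₁ = 219.5 L.
Isothermal, so P V is constant: T₂ = T₁; P₂ = P₁·(V₁/V₂) = 0.2938 atm.
V constant ⇒ P ∝ T: V₃ = V₂; P₃ = P₂·(T₃/T₂) = 0.7237 atm.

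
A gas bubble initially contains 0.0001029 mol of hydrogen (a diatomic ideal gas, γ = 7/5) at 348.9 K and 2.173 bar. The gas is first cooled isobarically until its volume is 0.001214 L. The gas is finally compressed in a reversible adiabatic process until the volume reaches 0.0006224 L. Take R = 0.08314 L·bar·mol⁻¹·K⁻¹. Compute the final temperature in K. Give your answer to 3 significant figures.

From PV = nRT: V₁ = nRT₁/P₁ = 0.001374 L.
P constant ⇒ V ∝ T: P₂ = P₁; T₂ = T₁·(V₂/V₁) = 308.4 K.
Reversible adiabatic, γ = 7/5: T₃ = T₂·(V₂/V₃)^(γ−1) = 402.8 K; P₃ = P₂·(V₂/V₃)^γ = 5.537 bar.

T₃ ≈ 403 K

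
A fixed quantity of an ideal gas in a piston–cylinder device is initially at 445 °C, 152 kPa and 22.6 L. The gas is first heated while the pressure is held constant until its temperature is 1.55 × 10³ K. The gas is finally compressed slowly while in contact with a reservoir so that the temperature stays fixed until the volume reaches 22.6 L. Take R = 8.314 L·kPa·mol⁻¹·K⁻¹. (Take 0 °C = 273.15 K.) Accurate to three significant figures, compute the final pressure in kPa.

P₃ ≈ 328 kPa

Convert: T₁ = 718.1 K.
P constant ⇒ V ∝ T: P₂ = P₁; V₂ = V₁·(T₂/T₁) = 48.78 L.
T constant ⇒ Boyle's law P V = const: T₃ = T₂; P₃ = P₂·(V₂/V₃) = 328.1 kPa.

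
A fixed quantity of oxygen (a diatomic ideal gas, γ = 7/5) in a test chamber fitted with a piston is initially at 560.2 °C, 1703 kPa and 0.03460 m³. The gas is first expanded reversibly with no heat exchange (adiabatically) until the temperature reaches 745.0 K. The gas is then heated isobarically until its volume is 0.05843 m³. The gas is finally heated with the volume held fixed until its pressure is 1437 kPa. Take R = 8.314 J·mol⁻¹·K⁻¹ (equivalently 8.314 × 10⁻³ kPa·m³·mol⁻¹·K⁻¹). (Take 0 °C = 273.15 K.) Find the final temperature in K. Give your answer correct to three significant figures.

T₄ ≈ 1.19e+03 K

Convert: T₁ = 833.4 K.
Reversible adiabatic, γ = 7/5: P₂ = P₁·(T₂/T₁)^(γ/(γ−1)) = 1150 kPa; V₂ = V₁·(T₁/T₂)^(1/(γ−1)) = 0.04579 m³.
P constant ⇒ V ∝ T: P₃ = P₂; T₃ = T₂·(V₃/V₂) = 950.7 K.
V constant ⇒ P ∝ T: V₄ = V₃; T₄ = T₃·(P₄/P₃) = 1187 K.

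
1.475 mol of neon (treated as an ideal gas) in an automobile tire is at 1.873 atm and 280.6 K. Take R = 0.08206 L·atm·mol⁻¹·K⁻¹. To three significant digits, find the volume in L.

V ≈ 18.1 L

PV = nRT ⇒ V = nRT/P = (1.475 × 0.08206 × 280.6) / 1.873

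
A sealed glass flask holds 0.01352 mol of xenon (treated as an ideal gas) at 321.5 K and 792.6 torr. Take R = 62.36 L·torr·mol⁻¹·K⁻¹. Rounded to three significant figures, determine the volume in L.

V ≈ 0.342 L

PV = nRT ⇒ V = nRT/P = (0.01352 × 62.36 × 321.5) / 792.6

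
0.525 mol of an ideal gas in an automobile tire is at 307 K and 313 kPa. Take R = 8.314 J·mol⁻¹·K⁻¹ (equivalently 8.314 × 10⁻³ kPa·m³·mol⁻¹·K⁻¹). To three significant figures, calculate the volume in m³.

V ≈ 0.00428 m³

PV = nRT ⇒ V = nRT/P = (0.525 × 8.314 × 10⁻³ × 307) / 313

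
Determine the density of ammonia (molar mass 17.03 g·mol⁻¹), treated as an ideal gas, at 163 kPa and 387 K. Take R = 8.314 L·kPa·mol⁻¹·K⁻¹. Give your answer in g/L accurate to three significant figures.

ρ = PM/(RT) = (163 × 17.03) / (8.314 × 387.0)

ρ ≈ 0.863 g/L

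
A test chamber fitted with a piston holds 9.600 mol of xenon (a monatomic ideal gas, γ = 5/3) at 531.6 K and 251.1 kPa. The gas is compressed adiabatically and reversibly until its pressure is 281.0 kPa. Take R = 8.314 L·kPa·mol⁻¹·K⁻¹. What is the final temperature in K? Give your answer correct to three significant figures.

T₂ ≈ 556 K

From PV = nRT: V₁ = nRT₁/P₁ = 169.0 L.
Adiabatic (γ = 5/3), T V^(γ−1) and P V^γ constant: T₂ = T₁·(P₂/P₁)^((γ−1)/γ) = 556.1 K; V₂ = V₁·(P₁/P₂)^(1/γ) = 157.9 L.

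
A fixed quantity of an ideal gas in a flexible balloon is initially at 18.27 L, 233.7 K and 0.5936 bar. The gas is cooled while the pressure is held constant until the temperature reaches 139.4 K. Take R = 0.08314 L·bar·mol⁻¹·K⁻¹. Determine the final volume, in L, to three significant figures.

V₂ ≈ 10.9 L

P constant ⇒ V ∝ T: P₂ = P₁; V₂ = V₁·(T₂/T₁) = 10.90 L.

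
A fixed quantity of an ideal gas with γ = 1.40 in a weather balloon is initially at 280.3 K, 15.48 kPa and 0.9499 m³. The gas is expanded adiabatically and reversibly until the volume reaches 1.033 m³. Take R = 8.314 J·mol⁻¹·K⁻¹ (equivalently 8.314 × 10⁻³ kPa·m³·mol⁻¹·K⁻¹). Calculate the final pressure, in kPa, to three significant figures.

Adiabatic (γ = 1.40), T V^(γ−1) and P V^γ constant: T₂ = T₁·(V₁/V₂)^(γ−1) = 271.1 K; P₂ = P₁·(V₁/V₂)^γ = 13.77 kPa.

P₂ ≈ 13.8 kPa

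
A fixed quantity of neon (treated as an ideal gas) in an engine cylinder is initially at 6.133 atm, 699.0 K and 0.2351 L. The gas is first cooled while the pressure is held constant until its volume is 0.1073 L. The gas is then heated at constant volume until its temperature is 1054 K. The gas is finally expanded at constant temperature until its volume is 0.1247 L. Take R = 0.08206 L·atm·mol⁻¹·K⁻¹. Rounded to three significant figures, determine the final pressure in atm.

P constant ⇒ V ∝ T: P₂ = P₁; T₂ = T₁·(V₂/V₁) = 319.0 K.
V constant ⇒ P ∝ T: V₃ = V₂; P₃ = P₂·(T₃/T₂) = 20.26 atm.
Isothermal, so P V is constant: T₄ = T₃; P₄ = P₃·(V₃/V₄) = 17.44 atm.

P₄ ≈ 17.4 atm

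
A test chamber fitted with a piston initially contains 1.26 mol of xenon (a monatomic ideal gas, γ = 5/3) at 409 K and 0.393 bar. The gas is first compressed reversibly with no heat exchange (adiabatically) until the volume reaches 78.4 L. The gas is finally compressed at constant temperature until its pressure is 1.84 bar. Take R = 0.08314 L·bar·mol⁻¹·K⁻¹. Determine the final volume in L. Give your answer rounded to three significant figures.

From PV = nRT: V₁ = nRT₁/P₁ = 109.0 L.
Adiabatic (γ = 5/3), T V^(γ−1) and P V^γ constant: T₂ = T₁·(V₁/V₂)^(γ−1) = 509.6 K; P₂ = P₁·(V₁/V₂)^γ = 0.6808 bar.
Isothermal, so P V is constant: T₃ = T₂; V₃ = V₂·(P₂/P₃) = 29.01 L.

V₃ ≈ 29.0 L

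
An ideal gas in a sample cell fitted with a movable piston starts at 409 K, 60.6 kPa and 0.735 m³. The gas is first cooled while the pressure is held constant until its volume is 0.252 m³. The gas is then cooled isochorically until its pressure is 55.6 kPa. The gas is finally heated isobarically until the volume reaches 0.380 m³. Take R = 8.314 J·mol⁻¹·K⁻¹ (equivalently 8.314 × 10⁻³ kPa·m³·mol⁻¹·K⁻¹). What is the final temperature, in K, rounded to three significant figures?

Isobaric, so V/T is constant: P₂ = P₁; T₂ = T₁·(V₂/V₁) = 140.2 K.
Isochoric, so P/T is constant: V₃ = V₂; T₃ = T₂·(P₃/P₂) = 128.7 K.
P constant ⇒ V ∝ T: P₄ = P₃; T₄ = T₃·(V₄/V₃) = 194.0 K.

T₄ ≈ 194 K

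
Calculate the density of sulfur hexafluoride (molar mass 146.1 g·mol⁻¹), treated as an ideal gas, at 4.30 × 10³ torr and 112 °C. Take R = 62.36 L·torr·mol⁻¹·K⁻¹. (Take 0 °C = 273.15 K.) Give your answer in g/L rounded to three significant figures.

ρ ≈ 26.2 g/L

ρ = PM/(RT) = (4.30e+03 × 146.1) / (62.36 × 385.1)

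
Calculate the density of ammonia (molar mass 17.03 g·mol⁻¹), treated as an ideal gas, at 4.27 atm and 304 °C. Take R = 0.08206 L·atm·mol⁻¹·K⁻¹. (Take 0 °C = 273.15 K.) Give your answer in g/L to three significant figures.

ρ = PM/(RT) = (4.27 × 17.03) / (0.08206 × 577.1)

ρ ≈ 1.54 g/L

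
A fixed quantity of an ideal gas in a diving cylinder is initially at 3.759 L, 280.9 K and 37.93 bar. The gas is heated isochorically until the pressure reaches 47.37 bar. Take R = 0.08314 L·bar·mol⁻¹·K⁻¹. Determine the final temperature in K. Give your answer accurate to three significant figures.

T₂ ≈ 351 K

V constant ⇒ P ∝ T: V₂ = V₁; T₂ = T₁·(P₂/P₁) = 350.8 K.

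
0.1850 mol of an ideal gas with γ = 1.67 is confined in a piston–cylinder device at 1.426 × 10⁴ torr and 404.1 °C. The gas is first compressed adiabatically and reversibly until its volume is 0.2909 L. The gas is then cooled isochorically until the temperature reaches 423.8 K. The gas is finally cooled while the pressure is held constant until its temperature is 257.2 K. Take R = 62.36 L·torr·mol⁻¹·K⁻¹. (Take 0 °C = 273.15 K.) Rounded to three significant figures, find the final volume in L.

Convert: T₁ = 677.2 K.
From PV = nRT: V₁ = nRT₁/P₁ = 0.5479 L.
Reversible adiabatic, γ = 1.67: T₂ = T₁·(V₁/V₂)^(γ−1) = 1035 K; P₂ = P₁·(V₁/V₂)^γ = 4.105e+04 torr.
Isochoric, so P/T is constant: V₃ = V₂; P₃ = P₂·(T₃/T₂) = 1.681e+04 torr.
P constant ⇒ V ∝ T: P₄ = P₃; V₄ = V₃·(T₄/T₃) = 0.1765 L.

V₄ ≈ 0.177 L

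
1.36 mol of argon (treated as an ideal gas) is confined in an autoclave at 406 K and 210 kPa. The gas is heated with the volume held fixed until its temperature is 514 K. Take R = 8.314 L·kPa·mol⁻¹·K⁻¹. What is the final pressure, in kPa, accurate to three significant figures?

P₂ ≈ 266 kPa

From PV = nRT: V₁ = nRT₁/P₁ = 21.86 L.
V constant ⇒ P ∝ T: V₂ = V₁; P₂ = P₁·(T₂/T₁) = 265.9 kPa.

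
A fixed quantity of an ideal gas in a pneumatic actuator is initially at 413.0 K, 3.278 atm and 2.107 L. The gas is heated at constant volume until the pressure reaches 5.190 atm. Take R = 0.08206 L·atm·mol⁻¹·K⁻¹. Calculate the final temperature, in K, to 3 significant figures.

Isochoric, so P/T is constant: V₂ = V₁; T₂ = T₁·(P₂/P₁) = 653.9 K.

T₂ ≈ 654 K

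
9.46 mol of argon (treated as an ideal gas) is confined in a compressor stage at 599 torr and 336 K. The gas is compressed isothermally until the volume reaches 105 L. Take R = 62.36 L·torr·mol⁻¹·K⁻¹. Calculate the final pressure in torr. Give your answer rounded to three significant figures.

From PV = nRT: V₁ = nRT₁/P₁ = 330.9 L.
Isothermal, so P V is constant: T₂ = T₁; P₂ = P₁·(V₁/V₂) = 1888 torr.

P₂ ≈ 1.89e+03 torr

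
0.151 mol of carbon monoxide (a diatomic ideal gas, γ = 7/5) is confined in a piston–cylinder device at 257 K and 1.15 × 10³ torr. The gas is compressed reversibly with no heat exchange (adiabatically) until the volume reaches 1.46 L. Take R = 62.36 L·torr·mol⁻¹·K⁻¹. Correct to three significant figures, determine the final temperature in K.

T₂ ≈ 297 K

From PV = nRT: V₁ = nRT₁/P₁ = 2.104 L.
Reversible adiabatic, γ = 7/5: T₂ = T₁·(V₁/V₂)^(γ−1) = 297.5 K; P₂ = P₁·(V₁/V₂)^γ = 1919 torr.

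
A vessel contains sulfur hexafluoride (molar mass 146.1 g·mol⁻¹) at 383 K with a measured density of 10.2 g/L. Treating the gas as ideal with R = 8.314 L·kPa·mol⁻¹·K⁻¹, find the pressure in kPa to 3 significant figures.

P ≈ 222 kPa

ρ = PM/(RT) ⇒ P = ρRT/M = (10.2 × 8.314 × 383.0) / 146.1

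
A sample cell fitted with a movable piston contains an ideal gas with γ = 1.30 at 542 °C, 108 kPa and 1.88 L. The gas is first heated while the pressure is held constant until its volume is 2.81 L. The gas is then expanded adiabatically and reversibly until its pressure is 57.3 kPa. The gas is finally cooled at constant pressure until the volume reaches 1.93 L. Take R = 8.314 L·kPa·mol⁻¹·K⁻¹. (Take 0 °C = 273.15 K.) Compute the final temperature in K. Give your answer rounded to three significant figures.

T₄ ≈ 444 K

Convert: T₁ = 815.1 K.
P constant ⇒ V ∝ T: P₂ = P₁; T₂ = T₁·(V₂/V₁) = 1218 K.
Adiabatic (γ = 1.30), T V^(γ−1) and P V^γ constant: T₃ = T₂·(P₃/P₂)^((γ−1)/γ) = 1053 K; V₃ = V₂·(P₂/P₃)^(1/γ) = 4.576 L.
P constant ⇒ V ∝ T: P₄ = P₃; T₄ = T₃·(V₄/V₃) = 444.0 K.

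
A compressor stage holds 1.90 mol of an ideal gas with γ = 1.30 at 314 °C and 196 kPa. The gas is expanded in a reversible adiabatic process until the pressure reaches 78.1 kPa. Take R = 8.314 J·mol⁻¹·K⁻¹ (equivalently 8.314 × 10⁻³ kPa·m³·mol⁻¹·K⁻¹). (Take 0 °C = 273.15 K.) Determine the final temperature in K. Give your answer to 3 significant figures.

Convert: T₁ = 587.1 K.
From PV = nRT: V₁ = nRT₁/P₁ = 0.04732 m³.
Adiabatic (γ = 1.30), T V^(γ−1) and P V^γ constant: T₂ = T₁·(P₂/P₁)^((γ−1)/γ) = 474.8 K; V₂ = V₁·(P₁/P₂)^(1/γ) = 0.09604 m³.

T₂ ≈ 475 K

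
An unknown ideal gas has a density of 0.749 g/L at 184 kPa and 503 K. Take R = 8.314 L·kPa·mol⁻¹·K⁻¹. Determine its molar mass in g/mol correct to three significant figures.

M ≈ 17.0 g/mol

ρ = PM/(RT) ⇒ M = ρRT/P = (0.749 × 8.314 × 503.0) / 184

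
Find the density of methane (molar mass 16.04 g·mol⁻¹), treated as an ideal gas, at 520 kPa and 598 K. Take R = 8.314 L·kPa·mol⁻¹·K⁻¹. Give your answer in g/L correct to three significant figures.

ρ ≈ 1.68 g/L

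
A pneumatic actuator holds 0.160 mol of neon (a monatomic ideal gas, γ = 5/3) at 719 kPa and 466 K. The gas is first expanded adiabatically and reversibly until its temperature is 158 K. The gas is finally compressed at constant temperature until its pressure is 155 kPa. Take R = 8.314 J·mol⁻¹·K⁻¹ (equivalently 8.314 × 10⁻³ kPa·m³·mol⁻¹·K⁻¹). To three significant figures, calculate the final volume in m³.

V₃ ≈ 0.00136 m³

From PV = nRT: V₁ = nRT₁/P₁ = 0.0008622 m³.
Adiabatic (γ = 5/3), T V^(γ−1) and P V^γ constant: P₂ = P₁·(T₂/T₁)^(γ/(γ−1)) = 48.13 kPa; V₂ = V₁·(T₁/T₂)^(1/(γ−1)) = 0.004367 m³.
Isothermal, so P V is constant: T₃ = T₂; V₃ = V₂·(P₂/P₃) = 0.001356 m³.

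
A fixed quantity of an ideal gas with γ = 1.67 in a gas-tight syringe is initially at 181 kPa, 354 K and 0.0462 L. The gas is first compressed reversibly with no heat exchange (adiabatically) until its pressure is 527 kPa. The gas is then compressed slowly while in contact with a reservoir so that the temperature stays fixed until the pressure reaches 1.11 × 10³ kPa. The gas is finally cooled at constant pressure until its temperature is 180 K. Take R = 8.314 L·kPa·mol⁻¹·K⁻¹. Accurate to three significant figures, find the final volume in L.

V₄ ≈ 0.00383 L

Reversible adiabatic, γ = 1.67: T₂ = T₁·(P₂/P₁)^((γ−1)/γ) = 543.5 K; V₂ = V₁·(P₁/P₂)^(1/γ) = 0.02436 L.
Isothermal, so P V is constant: T₃ = T₂; V₃ = V₂·(P₂/P₃) = 0.01157 L.
Isobaric, so V/T is constant: P₄ = P₃; V₄ = V₃·(T₄/T₃) = 0.003831 L.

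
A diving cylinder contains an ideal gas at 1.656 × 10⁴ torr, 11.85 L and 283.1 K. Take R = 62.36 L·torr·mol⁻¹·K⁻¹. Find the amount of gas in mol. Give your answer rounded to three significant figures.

PV = nRT ⇒ n = PV/(RT) = (1.656e+04 × 11.85) / (62.36 × 283.1)

n ≈ 11.1 mol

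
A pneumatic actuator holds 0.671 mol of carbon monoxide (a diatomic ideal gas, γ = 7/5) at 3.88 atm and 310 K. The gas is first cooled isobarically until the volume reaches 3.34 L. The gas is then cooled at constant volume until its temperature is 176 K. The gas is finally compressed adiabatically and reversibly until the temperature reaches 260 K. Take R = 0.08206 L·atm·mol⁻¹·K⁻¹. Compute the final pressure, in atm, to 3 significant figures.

P₄ ≈ 11.4 atm

From PV = nRT: V₁ = nRT₁/P₁ = 4.399 L.
Isobaric, so V/T is constant: P₂ = P₁; T₂ = T₁·(V₂/V₁) = 235.4 K.
V constant ⇒ P ∝ T: V₃ = V₂; P₃ = P₂·(T₃/T₂) = 2.901 atm.
Adiabatic (γ = 7/5), T V^(γ−1) and P V^γ constant: P₄ = P₃·(T₄/T₃)^(γ/(γ−1)) = 11.37 atm; V₄ = V₃·(T₃/T₄)^(1/(γ−1)) = 1.259 L.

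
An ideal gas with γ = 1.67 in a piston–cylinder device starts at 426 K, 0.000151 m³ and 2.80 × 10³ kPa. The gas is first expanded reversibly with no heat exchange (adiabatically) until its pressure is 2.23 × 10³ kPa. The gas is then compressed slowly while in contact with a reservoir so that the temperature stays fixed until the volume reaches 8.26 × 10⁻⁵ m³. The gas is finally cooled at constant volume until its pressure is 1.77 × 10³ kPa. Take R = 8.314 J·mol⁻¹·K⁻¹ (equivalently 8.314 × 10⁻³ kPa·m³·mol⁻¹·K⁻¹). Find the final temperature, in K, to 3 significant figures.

T₄ ≈ 147 K

Adiabatic (γ = 1.67), T V^(γ−1) and P V^γ constant: T₂ = T₁·(P₂/P₁)^((γ−1)/γ) = 388.8 K; V₂ = V₁·(P₁/P₂)^(1/γ) = 0.0001730 m³.
Isothermal, so P V is constant: T₃ = T₂; P₃ = P₂·(V₂/V₃) = 4672 kPa.
V constant ⇒ P ∝ T: V₄ = V₃; T₄ = T₃·(P₄/P₃) = 147.3 K.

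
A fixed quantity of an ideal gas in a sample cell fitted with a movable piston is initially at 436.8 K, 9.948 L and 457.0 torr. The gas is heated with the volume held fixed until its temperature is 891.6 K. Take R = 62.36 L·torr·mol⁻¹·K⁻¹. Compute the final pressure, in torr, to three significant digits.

P₂ ≈ 933 torr

Isochoric, so P/T is constant: V₂ = V₁; P₂ = P₁·(T₂/T₁) = 932.8 torr.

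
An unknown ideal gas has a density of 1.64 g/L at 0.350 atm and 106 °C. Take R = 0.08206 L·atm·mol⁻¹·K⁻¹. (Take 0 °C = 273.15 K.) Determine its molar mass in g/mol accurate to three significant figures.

ρ = PM/(RT) ⇒ M = ρRT/P = (1.64 × 0.08206 × 379.1) / 0.350

M ≈ 146 g/mol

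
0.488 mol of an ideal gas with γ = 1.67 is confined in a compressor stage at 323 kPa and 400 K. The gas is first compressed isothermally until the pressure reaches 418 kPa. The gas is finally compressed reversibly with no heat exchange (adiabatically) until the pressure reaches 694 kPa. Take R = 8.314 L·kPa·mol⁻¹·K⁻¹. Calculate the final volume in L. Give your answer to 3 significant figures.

From PV = nRT: V₁ = nRT₁/P₁ = 5.024 L.
T constant ⇒ Boyle's law P V = const: T₂ = T₁; V₂ = V₁·(P₁/P₂) = 3.883 L.
Adiabatic (γ = 1.67), T V^(γ−1) and P V^γ constant: T₃ = T₂·(P₃/P₂)^((γ−1)/γ) = 490.2 K; V₃ = V₂·(P₂/P₃)^(1/γ) = 2.866 L.

V₃ ≈ 2.87 L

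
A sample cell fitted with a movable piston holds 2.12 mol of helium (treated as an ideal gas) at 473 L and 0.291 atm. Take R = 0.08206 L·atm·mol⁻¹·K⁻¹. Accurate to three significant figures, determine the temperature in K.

PV = nRT ⇒ T = PV/(nR) = (0.291 × 473) / (2.12 × 0.08206)

T ≈ 791 K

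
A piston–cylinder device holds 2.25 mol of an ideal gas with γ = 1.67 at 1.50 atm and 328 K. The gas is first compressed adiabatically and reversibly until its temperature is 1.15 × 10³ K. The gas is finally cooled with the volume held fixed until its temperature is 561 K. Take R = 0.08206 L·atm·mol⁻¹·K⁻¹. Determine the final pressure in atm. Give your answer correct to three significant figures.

From PV = nRT: V₁ = nRT₁/P₁ = 40.37 L.
Adiabatic (γ = 1.67), T V^(γ−1) and P V^γ constant: P₂ = P₁·(T₂/T₁)^(γ/(γ−1)) = 34.20 atm; V₂ = V₁·(T₁/T₂)^(1/(γ−1)) = 6.208 L.
V constant ⇒ P ∝ T: V₃ = V₂; P₃ = P₂·(T₃/T₂) = 16.69 atm.

P₃ ≈ 16.7 atm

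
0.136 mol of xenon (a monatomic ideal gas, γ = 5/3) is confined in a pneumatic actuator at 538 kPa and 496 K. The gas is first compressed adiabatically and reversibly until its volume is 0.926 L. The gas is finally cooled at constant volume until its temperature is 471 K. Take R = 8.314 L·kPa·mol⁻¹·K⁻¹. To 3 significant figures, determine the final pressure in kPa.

From PV = nRT: V₁ = nRT₁/P₁ = 1.042 L.
Reversible adiabatic, γ = 5/3: T₂ = T₁·(V₁/V₂)^(γ−1) = 536.8 K; P₂ = P₁·(V₁/V₂)^γ = 655.4 kPa.
V constant ⇒ P ∝ T: V₃ = V₂; P₃ = P₂·(T₃/T₂) = 575.1 kPa.

P₃ ≈ 575 kPa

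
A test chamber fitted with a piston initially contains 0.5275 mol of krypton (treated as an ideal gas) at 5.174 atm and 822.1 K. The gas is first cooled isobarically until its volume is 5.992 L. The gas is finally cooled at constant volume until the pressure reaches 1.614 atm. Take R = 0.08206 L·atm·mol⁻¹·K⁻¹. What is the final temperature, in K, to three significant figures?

From PV = nRT: V₁ = nRT₁/P₁ = 6.878 L.
P constant ⇒ V ∝ T: P₂ = P₁; T₂ = T₁·(V₂/V₁) = 716.2 K.
Isochoric, so P/T is constant: V₃ = V₂; T₃ = T₂·(P₃/P₂) = 223.4 K.

T₃ ≈ 223 K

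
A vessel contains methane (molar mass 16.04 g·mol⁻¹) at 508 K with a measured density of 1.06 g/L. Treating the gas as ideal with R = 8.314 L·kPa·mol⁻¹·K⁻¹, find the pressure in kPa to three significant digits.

P ≈ 279 kPa

ρ = PM/(RT) ⇒ P = ρRT/M = (1.06 × 8.314 × 508.0) / 16.04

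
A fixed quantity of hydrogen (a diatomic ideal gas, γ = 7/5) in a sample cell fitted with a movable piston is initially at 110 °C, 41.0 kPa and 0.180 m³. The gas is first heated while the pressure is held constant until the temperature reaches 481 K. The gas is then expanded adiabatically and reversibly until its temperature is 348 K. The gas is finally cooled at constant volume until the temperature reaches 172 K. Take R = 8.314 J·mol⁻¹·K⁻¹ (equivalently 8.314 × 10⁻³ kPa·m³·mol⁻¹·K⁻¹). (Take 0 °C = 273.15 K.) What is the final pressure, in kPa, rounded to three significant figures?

P₄ ≈ 6.53 kPa

Convert: T₁ = 383.1 K.
Isobaric, so V/T is constant: P₂ = P₁; V₂ = V₁·(T₂/T₁) = 0.2260 m³.
Adiabatic (γ = 7/5), T V^(γ−1) and P V^γ constant: P₃ = P₂·(T₃/T₂)^(γ/(γ−1)) = 13.21 kPa; V₃ = V₂·(T₂/T₃)^(1/(γ−1)) = 0.5075 m³.
V constant ⇒ P ∝ T: V₄ = V₃; P₄ = P₃·(T₄/T₃) = 6.528 kPa.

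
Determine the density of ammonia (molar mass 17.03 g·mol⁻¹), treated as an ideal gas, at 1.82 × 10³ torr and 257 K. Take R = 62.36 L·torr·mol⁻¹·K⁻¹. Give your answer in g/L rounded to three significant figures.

ρ ≈ 1.93 g/L

ρ = PM/(RT) = (1.82e+03 × 17.03) / (62.36 × 257.0)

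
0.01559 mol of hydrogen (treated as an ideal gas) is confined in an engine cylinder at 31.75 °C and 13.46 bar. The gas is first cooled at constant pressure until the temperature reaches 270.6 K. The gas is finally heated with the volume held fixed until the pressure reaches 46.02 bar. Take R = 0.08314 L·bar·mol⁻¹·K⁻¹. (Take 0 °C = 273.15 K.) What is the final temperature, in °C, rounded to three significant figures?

T₃ ≈ 652 °C

Convert: T₁ = 304.9 K.
From PV = nRT: V₁ = nRT₁/P₁ = 0.02936 L.
P constant ⇒ V ∝ T: P₂ = P₁; V₂ = V₁·(T₂/T₁) = 0.02606 L.
V constant ⇒ P ∝ T: V₃ = V₂; T₃ = T₂·(P₃/P₂) = 925.2 K.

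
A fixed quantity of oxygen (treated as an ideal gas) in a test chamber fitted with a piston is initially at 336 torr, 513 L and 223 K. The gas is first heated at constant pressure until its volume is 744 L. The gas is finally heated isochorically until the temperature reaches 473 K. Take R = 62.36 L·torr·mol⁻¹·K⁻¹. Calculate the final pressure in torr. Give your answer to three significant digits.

Isobaric, so V/T is constant: P₂ = P₁; T₂ = T₁·(V₂/V₁) = 323.4 K.
V constant ⇒ P ∝ T: V₃ = V₂; P₃ = P₂·(T₃/T₂) = 491.4 torr.

P₃ ≈ 491 torr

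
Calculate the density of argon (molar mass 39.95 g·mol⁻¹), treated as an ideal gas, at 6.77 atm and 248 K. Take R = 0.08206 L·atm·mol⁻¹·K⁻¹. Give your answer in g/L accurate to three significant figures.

ρ ≈ 13.3 g/L

ρ = PM/(RT) = (6.77 × 39.95) / (0.08206 × 248.0)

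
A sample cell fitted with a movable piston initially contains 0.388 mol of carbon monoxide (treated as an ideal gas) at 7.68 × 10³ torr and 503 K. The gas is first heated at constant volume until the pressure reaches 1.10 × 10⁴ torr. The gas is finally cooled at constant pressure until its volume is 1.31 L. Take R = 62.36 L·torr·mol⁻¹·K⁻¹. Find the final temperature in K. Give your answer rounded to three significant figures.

T₃ ≈ 596 K

From PV = nRT: V₁ = nRT₁/P₁ = 1.585 L.
V constant ⇒ P ∝ T: V₂ = V₁; T₂ = T₁·(P₂/P₁) = 720.4 K.
P constant ⇒ V ∝ T: P₃ = P₂; T₃ = T₂·(V₃/V₂) = 595.6 K.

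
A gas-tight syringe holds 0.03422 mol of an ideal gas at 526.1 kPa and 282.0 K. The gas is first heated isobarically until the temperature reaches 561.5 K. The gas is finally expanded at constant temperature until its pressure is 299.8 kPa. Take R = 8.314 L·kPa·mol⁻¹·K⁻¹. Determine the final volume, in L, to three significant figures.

V₃ ≈ 0.533 L

From PV = nRT: V₁ = nRT₁/P₁ = 0.1525 L.
P constant ⇒ V ∝ T: P₂ = P₁; V₂ = V₁·(T₂/T₁) = 0.3036 L.
T constant ⇒ Boyle's law P V = const: T₃ = T₂; V₃ = V₂·(P₂/P₃) = 0.5329 L.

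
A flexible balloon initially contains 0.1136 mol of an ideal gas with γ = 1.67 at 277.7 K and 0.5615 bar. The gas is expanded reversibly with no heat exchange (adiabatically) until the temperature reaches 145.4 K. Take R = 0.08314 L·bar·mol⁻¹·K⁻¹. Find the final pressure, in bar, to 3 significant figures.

P₂ ≈ 0.112 bar

From PV = nRT: V₁ = nRT₁/P₁ = 4.671 L.
Reversible adiabatic, γ = 1.67: P₂ = P₁·(T₂/T₁)^(γ/(γ−1)) = 0.1119 bar; V₂ = V₁·(T₁/T₂)^(1/(γ−1)) = 12.27 L.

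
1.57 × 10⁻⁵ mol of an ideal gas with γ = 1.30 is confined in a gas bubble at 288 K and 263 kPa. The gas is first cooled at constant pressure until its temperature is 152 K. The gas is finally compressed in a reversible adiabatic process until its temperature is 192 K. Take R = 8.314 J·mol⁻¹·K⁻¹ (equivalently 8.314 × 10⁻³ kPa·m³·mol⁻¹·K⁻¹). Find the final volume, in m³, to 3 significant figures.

V₃ ≈ 3.46e-08 m³

From PV = nRT: V₁ = nRT₁/P₁ = 1.429e-07 m³.
Isobaric, so V/T is constant: P₂ = P₁; V₂ = V₁·(T₂/T₁) = 7.544e-08 m³.
Reversible adiabatic, γ = 1.30: P₃ = P₂·(T₃/T₂)^(γ/(γ−1)) = 723.8 kPa; V₃ = V₂·(T₂/T₃)^(1/(γ−1)) = 3.463e-08 m³.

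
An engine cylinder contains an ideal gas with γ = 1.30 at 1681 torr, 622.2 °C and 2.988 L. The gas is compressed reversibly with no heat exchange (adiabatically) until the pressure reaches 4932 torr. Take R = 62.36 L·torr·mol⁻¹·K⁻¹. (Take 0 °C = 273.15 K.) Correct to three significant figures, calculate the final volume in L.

V₂ ≈ 1.31 L

Convert: T₁ = 895.4 K.
Reversible adiabatic, γ = 1.30: T₂ = T₁·(P₂/P₁)^((γ−1)/γ) = 1148 K; V₂ = V₁·(P₁/P₂)^(1/γ) = 1.306 L.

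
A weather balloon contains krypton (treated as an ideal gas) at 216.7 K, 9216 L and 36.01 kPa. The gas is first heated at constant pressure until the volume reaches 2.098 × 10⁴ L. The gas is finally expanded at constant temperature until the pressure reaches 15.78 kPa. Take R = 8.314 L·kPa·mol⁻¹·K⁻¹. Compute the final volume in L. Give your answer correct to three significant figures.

V₃ ≈ 4.79e+04 L

Isobaric, so V/T is constant: P₂ = P₁; T₂ = T₁·(V₂/V₁) = 493.3 K.
Isothermal, so P V is constant: T₃ = T₂; V₃ = V₂·(P₂/P₃) = 4.788e+04 L.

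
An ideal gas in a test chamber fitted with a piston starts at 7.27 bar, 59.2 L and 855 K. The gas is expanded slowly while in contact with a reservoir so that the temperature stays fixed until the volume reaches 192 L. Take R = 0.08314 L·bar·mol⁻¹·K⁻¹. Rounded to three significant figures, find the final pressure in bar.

P₂ ≈ 2.24 bar

T constant ⇒ Boyle's law P V = const: T₂ = T₁; P₂ = P₁·(V₁/V₂) = 2.242 bar.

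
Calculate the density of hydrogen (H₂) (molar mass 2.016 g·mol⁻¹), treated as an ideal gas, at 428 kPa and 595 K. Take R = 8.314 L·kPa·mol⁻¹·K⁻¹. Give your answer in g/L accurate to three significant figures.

ρ ≈ 0.174 g/L

ρ = PM/(RT) = (428 × 2.016) / (8.314 × 595.0)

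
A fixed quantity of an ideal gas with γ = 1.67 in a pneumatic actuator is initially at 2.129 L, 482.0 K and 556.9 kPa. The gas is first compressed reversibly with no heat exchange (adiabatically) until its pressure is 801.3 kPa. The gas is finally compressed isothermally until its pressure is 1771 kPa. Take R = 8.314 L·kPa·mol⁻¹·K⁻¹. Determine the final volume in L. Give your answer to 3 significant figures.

Reversible adiabatic, γ = 1.67: T₂ = T₁·(P₂/P₁)^((γ−1)/γ) = 557.8 K; V₂ = V₁·(P₁/P₂)^(1/γ) = 1.712 L.
Isothermal, so P V is constant: T₃ = T₂; V₃ = V₂·(P₂/P₃) = 0.7747 L.

V₃ ≈ 0.775 L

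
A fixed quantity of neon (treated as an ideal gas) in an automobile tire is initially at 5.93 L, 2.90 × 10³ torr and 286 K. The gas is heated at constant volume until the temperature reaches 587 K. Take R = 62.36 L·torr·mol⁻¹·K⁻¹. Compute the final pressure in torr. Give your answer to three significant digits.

Isochoric, so P/T is constant: V₂ = V₁; P₂ = P₁·(T₂/T₁) = 5952 torr.

P₂ ≈ 5.95e+03 torr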